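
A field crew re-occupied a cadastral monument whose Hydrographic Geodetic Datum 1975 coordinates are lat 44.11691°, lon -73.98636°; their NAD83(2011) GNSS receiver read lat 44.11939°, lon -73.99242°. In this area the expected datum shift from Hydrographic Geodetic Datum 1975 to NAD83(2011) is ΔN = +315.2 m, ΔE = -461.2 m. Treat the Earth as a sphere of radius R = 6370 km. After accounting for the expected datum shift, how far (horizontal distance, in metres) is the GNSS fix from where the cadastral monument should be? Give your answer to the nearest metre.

45 m

Observed coordinate differences: Δφ = +0.00248°, Δλ = -0.00606°.
Converting to metres (1° lat = 111177 m, cos φ = 0.717921): observed ΔN = 275.7 m, observed ΔE = -483.7 m.
Subtracting the expected shift leaves a residual of 275.7 − (315.2) = -39.5 m north and -483.7 − (-461.2) = -22.5 m east.
Residual distance = √((-39.5)² + (-22.5)²) = 45.4 m.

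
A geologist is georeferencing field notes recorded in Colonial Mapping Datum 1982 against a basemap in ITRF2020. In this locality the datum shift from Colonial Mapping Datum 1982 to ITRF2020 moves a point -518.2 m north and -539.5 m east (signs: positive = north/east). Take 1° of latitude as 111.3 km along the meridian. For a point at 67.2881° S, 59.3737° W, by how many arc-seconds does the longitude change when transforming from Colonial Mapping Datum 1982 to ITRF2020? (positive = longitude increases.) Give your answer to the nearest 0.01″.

At latitude -67.2881°, cos φ = 0.386098.
1° of longitude at this latitude = 111.3 × cos φ = 42.97 km, so Δλ = -539.5 / 42972.7 = -0.0125545° = -45.196″.

Δλ = -45.20″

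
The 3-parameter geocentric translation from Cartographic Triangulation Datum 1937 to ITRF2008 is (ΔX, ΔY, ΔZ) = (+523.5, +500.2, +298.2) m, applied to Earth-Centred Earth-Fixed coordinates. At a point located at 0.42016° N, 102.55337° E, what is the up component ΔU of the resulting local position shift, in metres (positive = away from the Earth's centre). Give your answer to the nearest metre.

At φ = 0.42016°, λ = 102.55337°: sin φ = 0.007333, cos φ = 0.999973, sin λ = 0.976094, cos λ = -0.217349.
ΔU = cos φ cos λ·ΔX + cos φ sin λ·ΔY + sin φ·ΔZ = (0.999973)(-0.217349)(523.5) + (0.999973)(0.976094)(500.2) + (0.007333)(298.2) = 376.64 m.

ΔU = 377 m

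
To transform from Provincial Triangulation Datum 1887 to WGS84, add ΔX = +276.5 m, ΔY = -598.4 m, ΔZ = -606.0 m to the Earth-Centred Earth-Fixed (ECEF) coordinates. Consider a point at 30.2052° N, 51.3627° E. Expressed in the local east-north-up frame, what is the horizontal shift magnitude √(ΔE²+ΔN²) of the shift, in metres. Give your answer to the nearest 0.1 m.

699.0 m

At φ = 30.2052°, λ = 51.3627°: sin φ = 0.503098, cos φ = 0.864229, sin λ = 0.781114, cos λ = 0.624388.
ΔE = −sin λ·ΔX + cos λ·ΔY = −(0.781114)·(276.5) + (0.624388)·(-598.4) = -589.61 m.
ΔN = −sin φ cos λ·ΔX − sin φ sin λ·ΔY + cos φ·ΔZ = −(0.503098)(0.624388)(276.5) − (0.503098)(0.781114)(-598.4) + (0.864229)(-606.0) = -375.42 m.
Horizontal magnitude = √(ΔE² + ΔN²) = √((-589.61)² + (-375.42)²) = 698.99 m.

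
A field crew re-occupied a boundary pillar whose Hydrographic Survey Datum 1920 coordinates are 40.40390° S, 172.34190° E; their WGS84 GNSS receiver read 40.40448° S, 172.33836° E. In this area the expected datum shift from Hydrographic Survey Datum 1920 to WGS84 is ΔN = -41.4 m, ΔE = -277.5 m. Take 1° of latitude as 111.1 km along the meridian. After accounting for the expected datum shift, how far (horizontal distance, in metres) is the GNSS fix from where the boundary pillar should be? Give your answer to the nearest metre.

Observed coordinate differences: Δφ = -0.00058°, Δλ = -0.00354°.
Converting to metres (1° lat = 111100 m, cos φ = 0.761494): observed ΔN = -64.4 m, observed ΔE = -299.5 m.
Subtracting the expected shift leaves a residual of -64.4 − (-41.4) = -23.0 m north and -299.5 − (-277.5) = -22.0 m east.
Residual distance = √((-23.0)² + (-22.0)²) = 31.8 m.

32 m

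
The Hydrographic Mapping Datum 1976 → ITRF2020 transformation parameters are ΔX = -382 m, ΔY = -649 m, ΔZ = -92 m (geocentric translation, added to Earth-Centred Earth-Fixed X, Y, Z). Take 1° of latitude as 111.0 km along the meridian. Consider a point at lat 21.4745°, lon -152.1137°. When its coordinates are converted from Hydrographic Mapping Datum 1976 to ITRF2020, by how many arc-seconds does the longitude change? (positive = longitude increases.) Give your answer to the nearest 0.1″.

sin φ = 0.366087, cos φ = 0.930581, sin λ = -0.467718, cos λ = -0.883877.
East component: ΔE = −sin λ·ΔX + cos λ·ΔY = −(-0.467718)(-382) + (-0.883877)(-649) = 394.97 m.
1° of latitude spans 111000 m; at latitude φ, 1° of longitude spans that × cos φ = 103294.4 m, so Δλ = 394.97 / 103294.4 × 3600 = 13.765″.

Δλ = 13.8″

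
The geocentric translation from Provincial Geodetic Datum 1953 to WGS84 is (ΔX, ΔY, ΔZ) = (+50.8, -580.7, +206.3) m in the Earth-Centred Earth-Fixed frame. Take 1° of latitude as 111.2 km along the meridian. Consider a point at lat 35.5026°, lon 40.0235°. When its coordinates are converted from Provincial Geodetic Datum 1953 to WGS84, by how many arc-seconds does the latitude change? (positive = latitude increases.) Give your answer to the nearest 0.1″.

sin φ = 0.580740, cos φ = 0.814089, sin λ = 0.643102, cos λ = 0.765781.
North component: ΔN = −sin φ cos λ·ΔX − sin φ sin λ·ΔY + cos φ·ΔZ = −(0.580740)(0.765781)(50.8) − (0.580740)(0.643102)(-580.7) + (0.814089)(206.3) = 362.23 m.
1° of latitude spans 111200 m, so Δφ = 362.23 / 111200 × 3600 = 11.727″.

Δφ = 11.7″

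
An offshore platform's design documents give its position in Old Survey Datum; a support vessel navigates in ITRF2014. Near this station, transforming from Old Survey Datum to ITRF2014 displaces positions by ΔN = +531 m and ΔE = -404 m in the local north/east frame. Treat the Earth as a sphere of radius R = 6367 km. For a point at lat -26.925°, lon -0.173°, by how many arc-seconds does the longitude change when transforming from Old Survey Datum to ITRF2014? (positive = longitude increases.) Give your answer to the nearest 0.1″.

At latitude -26.925°, cos φ = 0.891600.
One radian of longitude at latitude φ spans R cos φ, so Δλ = ΔE / (R cos φ) = -404.0 / (6367000 × 0.891600) = -7.1167e-05 rad = -14.679″.

Δλ = -14.7″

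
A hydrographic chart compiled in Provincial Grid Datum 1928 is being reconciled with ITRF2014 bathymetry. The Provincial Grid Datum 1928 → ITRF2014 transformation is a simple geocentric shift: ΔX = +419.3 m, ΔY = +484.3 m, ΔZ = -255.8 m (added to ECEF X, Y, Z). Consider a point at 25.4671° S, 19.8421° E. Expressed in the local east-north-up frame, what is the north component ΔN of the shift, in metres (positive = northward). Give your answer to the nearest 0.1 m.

The local north axis is (−sin φ cos λ, −sin φ sin λ, cos φ), giving ΔN = 169.592 + 70.685 − 230.945 = 9.33 m.

ΔN = 9.3 m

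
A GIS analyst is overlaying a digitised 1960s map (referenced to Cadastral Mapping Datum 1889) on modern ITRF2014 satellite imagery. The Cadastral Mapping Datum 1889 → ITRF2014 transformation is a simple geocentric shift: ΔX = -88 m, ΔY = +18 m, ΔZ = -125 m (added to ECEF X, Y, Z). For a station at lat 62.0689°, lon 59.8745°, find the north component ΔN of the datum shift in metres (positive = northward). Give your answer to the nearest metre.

The local north axis is (−sin φ cos λ, −sin φ sin λ, cos φ), giving ΔN = 39.022 − 13.755 − 58.551 = -33.28 m.

ΔN = -33 m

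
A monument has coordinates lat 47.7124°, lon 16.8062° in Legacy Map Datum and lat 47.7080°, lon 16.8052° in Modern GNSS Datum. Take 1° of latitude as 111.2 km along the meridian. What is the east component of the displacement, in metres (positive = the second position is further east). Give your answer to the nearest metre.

ΔE = -75 m

Δφ = 47.7080° − 47.7124° = -0.0044°; Δλ = 16.8052° − 16.8062° = -0.0010°.
ΔN = Δφ × 111200 = -489.3 m; ΔE = Δλ × 111200 × cos(47.7124°) = -0.0010 × 111200 × 0.672852 = -74.8 m.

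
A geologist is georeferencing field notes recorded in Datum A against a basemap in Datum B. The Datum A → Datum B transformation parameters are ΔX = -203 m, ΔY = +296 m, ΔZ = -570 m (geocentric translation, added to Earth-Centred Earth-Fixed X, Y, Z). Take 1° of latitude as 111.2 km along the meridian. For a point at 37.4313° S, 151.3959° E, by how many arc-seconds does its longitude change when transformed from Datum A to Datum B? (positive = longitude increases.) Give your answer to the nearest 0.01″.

Δλ = -6.63″

sin φ = -0.607810, cos φ = 0.794083, sin λ = 0.478755, cos λ = -0.877949.
East component: ΔE = −sin λ·ΔX + cos λ·ΔY = −(0.478755)(-203) + (-0.877949)(296) = -162.69 m.
1° of latitude spans 111200 m; at latitude φ, 1° of longitude spans that × cos φ = 88302.0 m, so Δλ = -162.69 / 88302.0 × 3600 = -6.633″.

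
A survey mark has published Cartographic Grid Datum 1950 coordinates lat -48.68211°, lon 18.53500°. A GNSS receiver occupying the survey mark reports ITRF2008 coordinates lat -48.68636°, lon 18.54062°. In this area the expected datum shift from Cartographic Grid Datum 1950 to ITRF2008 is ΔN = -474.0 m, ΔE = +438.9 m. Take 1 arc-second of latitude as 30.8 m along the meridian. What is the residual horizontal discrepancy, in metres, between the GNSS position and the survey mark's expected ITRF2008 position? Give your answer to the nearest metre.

Observed coordinate differences: Δφ = -0.00425°, Δλ = +0.00562°.
Converting to metres (1° lat = 110880 m, cos φ = 0.660236): observed ΔN = -471.2 m, observed ΔE = 411.4 m.
Subtracting the expected shift leaves a residual of -471.2 − (-474.0) = 2.8 m north and 411.4 − (438.9) = -27.5 m east.
Residual distance = √(2.8² + (-27.5)²) = 27.6 m.

28 m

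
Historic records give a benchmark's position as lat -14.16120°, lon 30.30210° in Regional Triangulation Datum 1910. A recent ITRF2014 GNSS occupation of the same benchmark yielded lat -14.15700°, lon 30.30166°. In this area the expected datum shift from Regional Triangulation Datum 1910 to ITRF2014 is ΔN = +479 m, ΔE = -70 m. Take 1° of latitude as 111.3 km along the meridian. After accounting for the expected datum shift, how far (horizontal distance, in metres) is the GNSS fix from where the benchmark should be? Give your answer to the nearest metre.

Observed coordinate differences: Δφ = +0.00420°, Δλ = -0.00044°.
Converting to metres (1° lat = 111300 m, cos φ = 0.969611): observed ΔN = 467.5 m, observed ΔE = -47.5 m.
Subtracting the expected shift leaves a residual of 467.5 − (479) = -11.5 m north and -47.5 − (-70) = 22.5 m east.
Residual distance = √((-11.5)² + 22.5²) = 25.3 m.

25 m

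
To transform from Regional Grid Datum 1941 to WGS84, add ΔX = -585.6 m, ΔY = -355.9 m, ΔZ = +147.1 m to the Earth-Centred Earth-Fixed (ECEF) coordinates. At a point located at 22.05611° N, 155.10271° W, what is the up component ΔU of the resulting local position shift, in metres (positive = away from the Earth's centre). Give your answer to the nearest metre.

ΔU = 686 m

At φ = 22.05611°, λ = -155.10271°: sin φ = 0.375514, cos φ = 0.926817, sin λ = -0.420993, cos λ = -0.907064.
ΔU = cos φ cos λ·ΔX + cos φ sin λ·ΔY + sin φ·ΔZ = (0.926817)(-0.907064)(-585.6) + (0.926817)(-0.420993)(-355.9) + (0.375514)(147.1) = 686.41 m.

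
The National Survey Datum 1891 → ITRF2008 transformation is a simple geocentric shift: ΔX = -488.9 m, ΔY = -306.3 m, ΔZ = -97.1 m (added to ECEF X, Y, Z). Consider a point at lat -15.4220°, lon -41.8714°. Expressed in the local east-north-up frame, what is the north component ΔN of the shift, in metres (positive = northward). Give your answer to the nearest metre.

ΔN = -136 m

The local north axis is (−sin φ cos λ, −sin φ sin λ, cos φ), giving ΔN = -96.812 + 54.367 − 93.604 = -136.05 m.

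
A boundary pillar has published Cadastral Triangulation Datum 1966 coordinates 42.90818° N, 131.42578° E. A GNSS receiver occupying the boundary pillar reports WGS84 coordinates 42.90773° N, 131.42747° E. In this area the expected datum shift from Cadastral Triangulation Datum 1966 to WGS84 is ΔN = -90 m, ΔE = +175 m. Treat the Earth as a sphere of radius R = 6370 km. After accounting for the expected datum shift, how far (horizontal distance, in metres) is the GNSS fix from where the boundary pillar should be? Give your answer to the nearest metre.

55 m

Observed coordinate differences: Δφ = -0.00045°, Δλ = +0.00169°.
Converting to metres (1° lat = 111177 m, cos φ = 0.732446): observed ΔN = -50.0 m, observed ΔE = 137.6 m.
Subtracting the expected shift leaves a residual of -50.0 − (-90) = 40.0 m north and 137.6 − (175) = -37.4 m east.
Residual distance = √(40.0² + (-37.4)²) = 54.7 m.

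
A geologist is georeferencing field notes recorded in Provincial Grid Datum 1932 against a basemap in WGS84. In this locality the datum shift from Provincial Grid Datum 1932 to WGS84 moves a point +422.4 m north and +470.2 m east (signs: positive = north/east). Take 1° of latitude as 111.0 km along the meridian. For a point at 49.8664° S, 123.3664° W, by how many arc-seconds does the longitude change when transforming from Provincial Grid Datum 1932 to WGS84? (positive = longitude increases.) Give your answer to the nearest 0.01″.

Δλ = 23.66″

At latitude -49.8664°, cos φ = 0.644572.
1° of longitude at this latitude = 111.0 × cos φ = 71.55 km, so Δλ = 470.2 / 71547.5 = 0.0065719° = 23.659″.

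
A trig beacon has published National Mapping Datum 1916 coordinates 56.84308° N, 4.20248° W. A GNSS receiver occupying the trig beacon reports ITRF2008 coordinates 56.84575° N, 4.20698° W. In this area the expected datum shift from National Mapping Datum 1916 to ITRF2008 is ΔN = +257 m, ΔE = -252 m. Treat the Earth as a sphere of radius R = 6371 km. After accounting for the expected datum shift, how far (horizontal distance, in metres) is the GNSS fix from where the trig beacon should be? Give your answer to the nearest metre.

45 m

Observed coordinate differences: Δφ = +0.00267°, Δλ = -0.00450°.
Converting to metres (1° lat = 111195 m, cos φ = 0.546934): observed ΔN = 296.9 m, observed ΔE = -273.7 m.
Subtracting the expected shift leaves a residual of 296.9 − (257) = 39.9 m north and -273.7 − (-252) = -21.7 m east.
Residual distance = √(39.9² + (-21.7)²) = 45.4 m.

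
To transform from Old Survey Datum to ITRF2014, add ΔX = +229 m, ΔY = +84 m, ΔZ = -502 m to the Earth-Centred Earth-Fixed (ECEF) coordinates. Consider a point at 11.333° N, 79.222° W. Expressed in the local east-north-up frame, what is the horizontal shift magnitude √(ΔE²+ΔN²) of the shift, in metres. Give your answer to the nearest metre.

At φ = 11.333°, λ = -79.222°: sin φ = 0.196511, cos φ = 0.980502, sin λ = -0.982359, cos λ = 0.187004.
ΔE = −sin λ·ΔX + cos λ·ΔY = −(-0.982359)·(229) + (0.187004)·(84) = 240.67 m.
ΔN = −sin φ cos λ·ΔX − sin φ sin λ·ΔY + cos φ·ΔZ = −(0.196511)(0.187004)(229) − (0.196511)(-0.982359)(84) + (0.980502)(-502) = -484.41 m.
Horizontal magnitude = √(ΔE² + ΔN²) = √(240.67² + (-484.41)²) = 540.90 m.

541 m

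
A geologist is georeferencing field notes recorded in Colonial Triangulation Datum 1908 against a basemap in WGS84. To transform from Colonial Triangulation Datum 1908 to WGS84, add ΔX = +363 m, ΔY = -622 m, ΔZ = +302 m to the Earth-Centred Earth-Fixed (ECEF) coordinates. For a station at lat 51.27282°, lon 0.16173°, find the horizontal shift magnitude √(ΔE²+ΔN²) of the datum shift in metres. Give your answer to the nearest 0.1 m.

At φ = 51.27282°, λ = 0.16173°: sin φ = 0.780134, cos φ = 0.625613, sin λ = 0.002823, cos λ = 0.999996.
ΔE = −sin λ·ΔX + cos λ·ΔY = −(0.002823)·(363) + (0.999996)·(-622) = -623.02 m.
ΔN = −sin φ cos λ·ΔX − sin φ sin λ·ΔY + cos φ·ΔZ = −(0.780134)(0.999996)(363) − (0.780134)(0.002823)(-622) + (0.625613)(302) = -92.88 m.
Horizontal magnitude = √(ΔE² + ΔN²) = √((-623.02)² + (-92.88)²) = 629.91 m.

629.9 m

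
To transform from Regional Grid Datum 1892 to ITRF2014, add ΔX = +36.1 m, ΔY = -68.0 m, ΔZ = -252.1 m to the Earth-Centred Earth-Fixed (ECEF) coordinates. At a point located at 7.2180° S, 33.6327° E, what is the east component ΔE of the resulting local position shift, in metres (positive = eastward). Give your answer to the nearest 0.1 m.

ΔE = -76.6 m

At φ = -7.2180°, λ = 33.6327°: sin φ = -0.125645, cos φ = 0.992075, sin λ = 0.553867, cos λ = 0.832605.
ΔE = −sin λ·ΔX + cos λ·ΔY = −(0.553867)·(36.1) + (0.832605)·(-68.0) = -76.61 m.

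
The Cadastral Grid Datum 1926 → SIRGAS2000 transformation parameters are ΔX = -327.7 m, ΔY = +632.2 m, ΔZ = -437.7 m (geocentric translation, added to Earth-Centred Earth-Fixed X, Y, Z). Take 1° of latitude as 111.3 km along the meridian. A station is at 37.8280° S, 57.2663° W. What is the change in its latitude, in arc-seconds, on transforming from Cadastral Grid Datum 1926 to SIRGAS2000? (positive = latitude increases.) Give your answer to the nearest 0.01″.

sin φ = -0.613293, cos φ = 0.789855, sin λ = -0.841193, cos λ = 0.540735.
North component: ΔN = −sin φ cos λ·ΔX − sin φ sin λ·ΔY + cos φ·ΔZ = −(-0.613293)(0.540735)(-327.7) − (-0.613293)(-0.841193)(632.2) + (0.789855)(-437.7) = -780.55 m.
1° of latitude spans 111300 m, so Δφ = -780.55 / 111300 × 3600 = -25.247″.

Δφ = -25.25″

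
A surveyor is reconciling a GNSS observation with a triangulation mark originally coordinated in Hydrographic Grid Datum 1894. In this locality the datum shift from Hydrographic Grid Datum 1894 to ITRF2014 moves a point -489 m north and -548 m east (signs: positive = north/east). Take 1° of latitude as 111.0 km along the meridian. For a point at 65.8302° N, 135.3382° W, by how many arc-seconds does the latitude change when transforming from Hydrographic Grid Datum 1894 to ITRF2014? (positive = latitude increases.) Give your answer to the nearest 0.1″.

Δφ = -15.9″

1° of latitude = 111.0 km, so Δφ = -489.0 / 111000 = -0.0044054° = -15.859″.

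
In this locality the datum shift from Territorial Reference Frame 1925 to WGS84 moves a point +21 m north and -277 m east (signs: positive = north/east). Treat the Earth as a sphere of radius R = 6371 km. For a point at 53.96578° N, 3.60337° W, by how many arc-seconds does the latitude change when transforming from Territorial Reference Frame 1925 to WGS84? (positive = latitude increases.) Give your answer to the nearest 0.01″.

On a sphere of radius R, 1 rad of latitude = R, so Δφ = ΔN / R = 21.0 / 6371000 = 3.2962e-06 rad = 0.680″.

Δφ = 0.68″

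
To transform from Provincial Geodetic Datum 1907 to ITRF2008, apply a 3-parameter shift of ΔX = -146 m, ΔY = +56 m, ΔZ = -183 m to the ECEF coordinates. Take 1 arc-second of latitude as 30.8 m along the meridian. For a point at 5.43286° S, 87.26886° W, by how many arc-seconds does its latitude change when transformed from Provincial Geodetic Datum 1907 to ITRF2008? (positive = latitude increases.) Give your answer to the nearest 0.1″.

Δφ = -6.1″

sin φ = -0.094679, cos φ = 0.995508, sin λ = -0.998864, cos λ = 0.047649.
North component: ΔN = −sin φ cos λ·ΔX − sin φ sin λ·ΔY + cos φ·ΔZ = −(-0.094679)(0.047649)(-146) − (-0.094679)(-0.998864)(56) + (0.995508)(-183) = -188.13 m.
1° of latitude spans 3600 × 30.80 = 110880 m, so Δφ = -188.13 / 110880 × 3600 = -6.108″.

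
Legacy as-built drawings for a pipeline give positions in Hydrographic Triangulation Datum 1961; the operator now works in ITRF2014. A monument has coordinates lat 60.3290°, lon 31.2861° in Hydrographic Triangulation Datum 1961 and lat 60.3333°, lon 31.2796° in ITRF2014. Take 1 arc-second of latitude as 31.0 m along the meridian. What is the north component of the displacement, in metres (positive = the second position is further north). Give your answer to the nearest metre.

ΔN = 480 m

Δφ = 60.3333° − 60.3290° = +0.0043°; Δλ = 31.2796° − 31.2861° = -0.0065°.
1° of latitude = 3600 × 31.00 = 111600 m.
ΔN = Δφ × 111600 = 479.9 m; ΔE = Δλ × 111600 × cos(60.3290°) = -0.0065 × 111600 × 0.495019 = -359.1 m.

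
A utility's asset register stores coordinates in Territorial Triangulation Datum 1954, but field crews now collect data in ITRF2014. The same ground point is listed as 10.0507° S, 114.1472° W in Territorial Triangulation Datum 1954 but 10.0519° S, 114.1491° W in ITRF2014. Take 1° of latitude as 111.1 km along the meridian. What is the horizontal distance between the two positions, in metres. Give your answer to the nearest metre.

Δφ = -10.0519° − -10.0507° = -0.0012°; Δλ = -114.1491° − -114.1472° = -0.0019°.
ΔN = Δφ × 111100 = -133.3 m; ΔE = Δλ × 111100 × cos(-10.0507°) = -0.0019 × 111100 × 0.984654 = -207.9 m.
Distance = √(ΔE² + ΔN²) = √((-207.9)² + (-133.3)²) = 246.9 m.

247 m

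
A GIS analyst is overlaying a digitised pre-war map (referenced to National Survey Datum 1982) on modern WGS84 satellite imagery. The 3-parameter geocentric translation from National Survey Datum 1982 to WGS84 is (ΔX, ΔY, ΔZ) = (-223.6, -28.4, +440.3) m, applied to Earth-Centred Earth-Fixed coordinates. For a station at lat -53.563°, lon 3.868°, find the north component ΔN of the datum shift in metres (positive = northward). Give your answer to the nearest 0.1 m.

The local north axis is (−sin φ cos λ, −sin φ sin λ, cos φ), giving ΔN = -179.479 − 1.541 + 261.511 = 80.49 m.

ΔN = 80.5 m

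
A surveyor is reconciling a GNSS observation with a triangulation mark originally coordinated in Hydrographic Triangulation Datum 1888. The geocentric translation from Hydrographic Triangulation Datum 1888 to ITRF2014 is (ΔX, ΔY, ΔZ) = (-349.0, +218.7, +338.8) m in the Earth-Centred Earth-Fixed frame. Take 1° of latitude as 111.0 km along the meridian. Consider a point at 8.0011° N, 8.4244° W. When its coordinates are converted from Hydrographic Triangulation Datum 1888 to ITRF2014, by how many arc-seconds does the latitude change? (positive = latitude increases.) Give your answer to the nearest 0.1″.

sin φ = 0.139192, cos φ = 0.990265, sin λ = -0.146504, cos λ = 0.989210.
North component: ΔN = −sin φ cos λ·ΔX − sin φ sin λ·ΔY + cos φ·ΔZ = −(0.139192)(0.989210)(-349.0) − (0.139192)(-0.146504)(218.7) + (0.990265)(338.8) = 388.02 m.
1° of latitude spans 111000 m, so Δφ = 388.02 / 111000 × 3600 = 12.584″.

Δφ = 12.6″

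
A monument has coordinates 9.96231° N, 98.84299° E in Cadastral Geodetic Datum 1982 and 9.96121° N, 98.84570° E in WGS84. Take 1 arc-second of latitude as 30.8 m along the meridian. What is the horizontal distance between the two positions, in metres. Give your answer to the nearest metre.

Δφ = 9.96121° − 9.96231° = -0.00110°; Δλ = 98.84570° − 98.84299° = +0.00271°.
1° of latitude = 3600 × 30.80 = 110880 m.
ΔN = Δφ × 110880 = -122.0 m; ΔE = Δλ × 110880 × cos(9.96231°) = +0.00271 × 110880 × 0.984922 = 296.0 m.
Distance = √(ΔE² + ΔN²) = √(296.0² + (-122.0)²) = 320.1 m.

320 m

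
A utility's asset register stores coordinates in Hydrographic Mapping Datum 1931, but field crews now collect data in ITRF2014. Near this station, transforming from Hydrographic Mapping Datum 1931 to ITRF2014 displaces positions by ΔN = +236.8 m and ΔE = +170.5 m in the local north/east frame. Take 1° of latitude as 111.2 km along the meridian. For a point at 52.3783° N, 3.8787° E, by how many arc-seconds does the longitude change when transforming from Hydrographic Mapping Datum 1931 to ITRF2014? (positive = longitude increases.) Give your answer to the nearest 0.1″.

Δλ = 9.0″

At latitude 52.3783°, cos φ = 0.610445.
1° of longitude at this latitude = 111.2 × cos φ = 67.88 km, so Δλ = 170.5 / 67881.5 = 0.0025117° = 9.042″.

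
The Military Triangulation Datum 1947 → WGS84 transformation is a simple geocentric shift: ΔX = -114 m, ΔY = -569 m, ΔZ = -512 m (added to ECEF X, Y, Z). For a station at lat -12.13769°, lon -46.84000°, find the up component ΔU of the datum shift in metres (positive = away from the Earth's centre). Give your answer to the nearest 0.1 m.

The local up (radial) axis is (cos φ cos λ, cos φ sin λ, sin φ), giving ΔU = -76.237 + 405.776 + 107.654 = 437.19 m.

ΔU = 437.2 m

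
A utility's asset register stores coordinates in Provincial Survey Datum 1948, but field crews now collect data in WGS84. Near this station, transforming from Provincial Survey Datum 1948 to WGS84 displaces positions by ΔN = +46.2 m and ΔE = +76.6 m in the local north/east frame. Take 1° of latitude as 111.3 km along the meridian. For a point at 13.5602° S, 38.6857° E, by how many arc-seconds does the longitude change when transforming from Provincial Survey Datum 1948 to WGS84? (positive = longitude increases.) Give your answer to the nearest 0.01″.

At latitude -13.5602°, cos φ = 0.972124.
1° of longitude at this latitude = 111.3 × cos φ = 108.20 km, so Δλ = 76.6 / 108197.4 = 0.0007080° = 2.549″.

Δλ = 2.55″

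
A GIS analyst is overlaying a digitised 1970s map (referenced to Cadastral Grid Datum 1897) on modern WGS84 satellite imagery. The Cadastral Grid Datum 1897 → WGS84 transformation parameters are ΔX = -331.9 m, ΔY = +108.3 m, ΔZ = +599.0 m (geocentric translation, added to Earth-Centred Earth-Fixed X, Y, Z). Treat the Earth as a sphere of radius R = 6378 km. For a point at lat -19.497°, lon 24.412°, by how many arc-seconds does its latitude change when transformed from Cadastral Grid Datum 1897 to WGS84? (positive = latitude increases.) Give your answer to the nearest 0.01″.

Δφ = 15.48″

sin φ = -0.333758, cos φ = 0.942659, sin λ = 0.413295, cos λ = 0.910597.
North component: ΔN = −sin φ cos λ·ΔX − sin φ sin λ·ΔY + cos φ·ΔZ = −(-0.333758)(0.910597)(-331.9) − (-0.333758)(0.413295)(108.3) + (0.942659)(599.0) = 478.72 m.
1° of latitude spans πR/180 = 111317 m, so Δφ = 478.72 / 111317 × 3600 = 15.482″.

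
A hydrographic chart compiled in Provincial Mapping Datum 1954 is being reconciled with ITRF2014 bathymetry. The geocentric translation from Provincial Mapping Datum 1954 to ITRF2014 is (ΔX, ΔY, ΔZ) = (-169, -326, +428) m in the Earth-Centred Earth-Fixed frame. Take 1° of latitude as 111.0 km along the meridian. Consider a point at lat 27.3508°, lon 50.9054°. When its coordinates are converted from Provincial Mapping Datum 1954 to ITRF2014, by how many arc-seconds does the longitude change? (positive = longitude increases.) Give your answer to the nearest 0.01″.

sin φ = 0.459437, cos φ = 0.888210, sin λ = 0.776106, cos λ = 0.630603.
East component: ΔE = −sin λ·ΔX + cos λ·ΔY = −(0.776106)(-169) + (0.630603)(-326) = -74.41 m.
1° of latitude spans 111000 m; at latitude φ, 1° of longitude spans that × cos φ = 98591.3 m, so Δλ = -74.41 / 98591.3 × 3600 = -2.717″.

Δλ = -2.72″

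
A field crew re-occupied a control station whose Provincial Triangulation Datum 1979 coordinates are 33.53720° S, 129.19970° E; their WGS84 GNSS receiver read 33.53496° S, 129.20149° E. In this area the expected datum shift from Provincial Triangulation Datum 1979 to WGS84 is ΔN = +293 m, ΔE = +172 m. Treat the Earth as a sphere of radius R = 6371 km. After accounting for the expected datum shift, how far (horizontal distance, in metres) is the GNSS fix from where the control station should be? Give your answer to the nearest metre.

Observed coordinate differences: Δφ = +0.00224°, Δλ = +0.00179°.
Converting to metres (1° lat = 111195 m, cos φ = 0.833527): observed ΔN = 249.1 m, observed ΔE = 165.9 m.
Subtracting the expected shift leaves a residual of 249.1 − (293) = -43.9 m north and 165.9 − (172) = -6.1 m east.
Residual distance = √((-43.9)² + (-6.1)²) = 44.3 m.

44 m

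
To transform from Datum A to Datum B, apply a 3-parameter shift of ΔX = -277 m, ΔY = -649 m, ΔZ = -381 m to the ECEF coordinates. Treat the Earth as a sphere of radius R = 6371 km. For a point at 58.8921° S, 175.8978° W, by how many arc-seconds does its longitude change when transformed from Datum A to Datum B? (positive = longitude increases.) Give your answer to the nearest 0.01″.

sin φ = -0.856196, cos φ = 0.516651, sin λ = -0.071536, cos λ = -0.997438.
East component: ΔE = −sin λ·ΔX + cos λ·ΔY = −(-0.071536)(-277) + (-0.997438)(-649) = 627.52 m.
1° of latitude spans πR/180 = 111195 m; at latitude φ, 1° of longitude spans that × cos φ = 57449.0 m, so Δλ = 627.52 / 57449.0 × 3600 = 39.323″.

Δλ = 39.32″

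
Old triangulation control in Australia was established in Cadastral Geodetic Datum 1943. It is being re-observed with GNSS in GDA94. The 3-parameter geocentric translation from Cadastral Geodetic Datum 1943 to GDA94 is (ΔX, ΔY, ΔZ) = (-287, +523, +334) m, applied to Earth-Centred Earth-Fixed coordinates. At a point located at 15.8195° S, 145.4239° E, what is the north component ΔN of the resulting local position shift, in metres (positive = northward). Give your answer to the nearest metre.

ΔN = 467 m

The local north axis is (−sin φ cos λ, −sin φ sin λ, cos φ), giving ΔN = 64.419 + 80.911 + 321.350 = 466.68 m.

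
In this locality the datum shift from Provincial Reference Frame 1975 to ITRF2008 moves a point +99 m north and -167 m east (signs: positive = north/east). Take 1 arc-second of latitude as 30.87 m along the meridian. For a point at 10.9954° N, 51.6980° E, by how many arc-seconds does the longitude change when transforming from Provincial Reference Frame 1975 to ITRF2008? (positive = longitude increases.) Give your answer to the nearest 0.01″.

Δλ = -5.51″

At latitude 10.9954°, cos φ = 0.981642.
1″ of longitude at this latitude = 30.87 × cos φ = 30.3033 m, so Δλ = -167.0 / 30.3033 = -5.511″.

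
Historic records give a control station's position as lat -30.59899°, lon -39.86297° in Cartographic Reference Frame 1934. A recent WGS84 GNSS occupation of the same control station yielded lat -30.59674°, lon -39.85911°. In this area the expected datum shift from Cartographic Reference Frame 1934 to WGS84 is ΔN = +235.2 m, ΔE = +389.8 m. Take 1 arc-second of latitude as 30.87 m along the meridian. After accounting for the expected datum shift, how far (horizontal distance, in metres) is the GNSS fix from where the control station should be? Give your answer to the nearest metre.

25 m

Observed coordinate differences: Δφ = +0.00225°, Δλ = +0.00386°.
Converting to metres (1° lat = 111132 m, cos φ = 0.860751): observed ΔN = 250.0 m, observed ΔE = 369.2 m.
Subtracting the expected shift leaves a residual of 250.0 − (235.2) = 14.8 m north and 369.2 − (389.8) = -20.6 m east.
Residual distance = √(14.8² + (-20.6)²) = 25.4 m.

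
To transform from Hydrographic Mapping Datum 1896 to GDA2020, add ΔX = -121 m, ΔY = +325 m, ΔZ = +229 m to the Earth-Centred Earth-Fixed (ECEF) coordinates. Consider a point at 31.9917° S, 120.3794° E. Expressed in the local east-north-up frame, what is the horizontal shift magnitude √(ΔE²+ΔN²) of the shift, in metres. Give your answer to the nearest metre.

The local east axis at (φ, λ) is (−sin λ, cos λ, 0), so ΔE = −sin(120.3794°)·(-121) + cos(120.3794°)·325 = -59.97 m.
The local north axis is (−sin φ cos λ, −sin φ sin λ, cos φ), giving ΔN = 32.420 + 148.542 + 194.221 = 375.18 m.
Horizontal magnitude = √(ΔE² + ΔN²) = √((-59.97)² + 375.18²) = 379.95 m.

380 m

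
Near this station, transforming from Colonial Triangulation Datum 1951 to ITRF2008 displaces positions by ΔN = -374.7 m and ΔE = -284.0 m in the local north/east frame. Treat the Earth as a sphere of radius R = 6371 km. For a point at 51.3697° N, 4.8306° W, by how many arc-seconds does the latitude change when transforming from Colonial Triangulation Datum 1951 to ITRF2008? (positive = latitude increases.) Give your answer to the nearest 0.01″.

On a sphere of radius R, 1 rad of latitude = R, so Δφ = ΔN / R = -374.7 / 6371000 = -5.8813e-05 rad = -12.131″.

Δφ = -12.13″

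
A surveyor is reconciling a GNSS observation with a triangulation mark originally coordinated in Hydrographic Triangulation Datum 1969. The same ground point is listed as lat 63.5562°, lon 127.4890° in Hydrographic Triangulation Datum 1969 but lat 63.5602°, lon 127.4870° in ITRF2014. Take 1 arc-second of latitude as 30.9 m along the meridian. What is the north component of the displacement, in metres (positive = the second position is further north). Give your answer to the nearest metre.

Δφ = 63.5602° − 63.5562° = +0.0040°; Δλ = 127.4870° − 127.4890° = -0.0020°.
1° of latitude = 3600 × 30.90 = 111240 m.
ΔN = Δφ × 111240 = 445.0 m; ΔE = Δλ × 111240 × cos(63.5562°) = -0.0020 × 111240 × 0.445320 = -99.1 m.

ΔN = 445 m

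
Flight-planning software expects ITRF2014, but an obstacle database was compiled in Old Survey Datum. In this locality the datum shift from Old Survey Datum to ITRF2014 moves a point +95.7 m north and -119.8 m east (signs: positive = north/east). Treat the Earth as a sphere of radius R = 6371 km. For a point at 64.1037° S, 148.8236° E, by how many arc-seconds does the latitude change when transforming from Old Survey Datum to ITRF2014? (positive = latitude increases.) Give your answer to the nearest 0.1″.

Δφ = 3.1″

On a sphere of radius R, 1 rad of latitude = R, so Δφ = ΔN / R = 95.7 / 6371000 = 1.5021e-05 rad = 3.098″.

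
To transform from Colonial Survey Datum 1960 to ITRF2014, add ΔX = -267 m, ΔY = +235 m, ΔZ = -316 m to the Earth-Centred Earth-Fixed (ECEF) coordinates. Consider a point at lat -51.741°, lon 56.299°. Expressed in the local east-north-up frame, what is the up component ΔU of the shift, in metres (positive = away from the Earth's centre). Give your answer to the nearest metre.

ΔU = 277 m

At φ = -51.741°, λ = 56.299°: sin φ = -0.785220, cos φ = 0.619217, sin λ = 0.831944, cos λ = 0.554859.
ΔU = cos φ cos λ·ΔX + cos φ sin λ·ΔY + sin φ·ΔZ = (0.619217)(0.554859)(-267) + (0.619217)(0.831944)(235) + (-0.785220)(-316) = 277.46 m.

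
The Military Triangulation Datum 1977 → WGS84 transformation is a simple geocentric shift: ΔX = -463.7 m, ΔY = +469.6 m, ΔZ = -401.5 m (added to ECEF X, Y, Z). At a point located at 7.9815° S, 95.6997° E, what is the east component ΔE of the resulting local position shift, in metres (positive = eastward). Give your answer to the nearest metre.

At φ = -7.9815°, λ = 95.6997°: sin φ = -0.138853, cos φ = 0.990313, sin λ = 0.995056, cos λ = -0.099315.
ΔE = −sin λ·ΔX + cos λ·ΔY = −(0.995056)·(-463.7) + (-0.099315)·(469.6) = 414.77 m.

ΔE = 415 m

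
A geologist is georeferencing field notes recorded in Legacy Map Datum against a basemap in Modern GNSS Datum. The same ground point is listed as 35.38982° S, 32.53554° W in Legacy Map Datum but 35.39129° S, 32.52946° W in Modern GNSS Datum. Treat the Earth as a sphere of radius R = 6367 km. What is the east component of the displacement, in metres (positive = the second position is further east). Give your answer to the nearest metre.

Δφ = -35.39129° − -35.38982° = -0.00147°; Δλ = -32.52946° − -32.53554° = +0.00608°.
1° along a meridian = πR/180 = 111125 m.
ΔN = Δφ × 111125 = -163.4 m; ΔE = Δλ × 111125 × cos(-35.38982°) = +0.00608 × 111125 × 0.815231 = 550.8 m.

ΔE = 551 m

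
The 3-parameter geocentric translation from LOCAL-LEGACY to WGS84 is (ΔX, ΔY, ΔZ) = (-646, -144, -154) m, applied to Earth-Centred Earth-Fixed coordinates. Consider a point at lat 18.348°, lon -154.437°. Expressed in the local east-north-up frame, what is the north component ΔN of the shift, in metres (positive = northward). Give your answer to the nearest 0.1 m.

At φ = 18.348°, λ = -154.437°: sin φ = 0.314788, cos φ = 0.949162, sin λ = -0.431503, cos λ = -0.902111.
ΔN = −sin φ cos λ·ΔX − sin φ sin λ·ΔY + cos φ·ΔZ = −(0.314788)(-0.902111)(-646) − (0.314788)(-0.431503)(-144) + (0.949162)(-154) = -349.18 m.

ΔN = -349.2 m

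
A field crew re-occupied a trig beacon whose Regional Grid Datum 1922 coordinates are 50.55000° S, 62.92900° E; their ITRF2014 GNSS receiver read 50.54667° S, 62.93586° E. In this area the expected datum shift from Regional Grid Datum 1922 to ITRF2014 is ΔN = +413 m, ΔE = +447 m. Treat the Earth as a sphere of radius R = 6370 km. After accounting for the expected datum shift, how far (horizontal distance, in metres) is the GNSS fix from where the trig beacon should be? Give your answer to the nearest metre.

Observed coordinate differences: Δφ = +0.00333°, Δλ = +0.00686°.
Converting to metres (1° lat = 111177 m, cos φ = 0.635405): observed ΔN = 370.2 m, observed ΔE = 484.6 m.
Subtracting the expected shift leaves a residual of 370.2 − (413) = -42.8 m north and 484.6 − (447) = 37.6 m east.
Residual distance = √((-42.8)² + 37.6²) = 57.0 m.

57 m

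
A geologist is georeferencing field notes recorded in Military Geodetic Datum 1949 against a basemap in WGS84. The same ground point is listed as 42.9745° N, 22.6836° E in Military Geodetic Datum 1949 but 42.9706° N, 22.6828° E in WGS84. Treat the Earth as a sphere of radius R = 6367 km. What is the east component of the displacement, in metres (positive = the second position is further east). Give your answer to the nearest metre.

ΔE = -65 m

Δφ = 42.9706° − 42.9745° = -0.0039°; Δλ = 22.6828° − 22.6836° = -0.0008°.
1° along a meridian = πR/180 = 111125 m.
ΔN = Δφ × 111125 = -433.4 m; ΔE = Δλ × 111125 × cos(42.9745°) = -0.0008 × 111125 × 0.731657 = -65.0 m.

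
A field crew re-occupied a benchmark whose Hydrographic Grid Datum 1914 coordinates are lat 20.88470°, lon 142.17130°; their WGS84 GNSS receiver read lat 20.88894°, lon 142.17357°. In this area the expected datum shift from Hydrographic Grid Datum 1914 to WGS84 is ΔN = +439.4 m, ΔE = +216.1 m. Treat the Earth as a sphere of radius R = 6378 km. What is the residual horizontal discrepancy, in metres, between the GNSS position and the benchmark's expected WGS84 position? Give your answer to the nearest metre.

38 m

Observed coordinate differences: Δφ = +0.00424°, Δλ = +0.00227°.
Converting to metres (1° lat = 111317 m, cos φ = 0.934300): observed ΔN = 472.0 m, observed ΔE = 236.1 m.
Subtracting the expected shift leaves a residual of 472.0 − (439.4) = 32.6 m north and 236.1 − (216.1) = 20.0 m east.
Residual distance = √(32.6² + 20.0²) = 38.2 m.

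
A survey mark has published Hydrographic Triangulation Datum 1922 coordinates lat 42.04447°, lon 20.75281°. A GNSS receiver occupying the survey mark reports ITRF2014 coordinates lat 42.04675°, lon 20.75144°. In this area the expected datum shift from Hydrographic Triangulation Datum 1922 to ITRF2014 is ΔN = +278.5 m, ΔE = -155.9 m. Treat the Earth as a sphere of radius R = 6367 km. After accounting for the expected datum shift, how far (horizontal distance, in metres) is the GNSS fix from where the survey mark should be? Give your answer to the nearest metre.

50 m

Observed coordinate differences: Δφ = +0.00228°, Δλ = -0.00137°.
Converting to metres (1° lat = 111125 m, cos φ = 0.742625): observed ΔN = 253.4 m, observed ΔE = -113.1 m.
Subtracting the expected shift leaves a residual of 253.4 − (278.5) = -25.1 m north and -113.1 − (-155.9) = 42.8 m east.
Residual distance = √((-25.1)² + 42.8²) = 49.7 m.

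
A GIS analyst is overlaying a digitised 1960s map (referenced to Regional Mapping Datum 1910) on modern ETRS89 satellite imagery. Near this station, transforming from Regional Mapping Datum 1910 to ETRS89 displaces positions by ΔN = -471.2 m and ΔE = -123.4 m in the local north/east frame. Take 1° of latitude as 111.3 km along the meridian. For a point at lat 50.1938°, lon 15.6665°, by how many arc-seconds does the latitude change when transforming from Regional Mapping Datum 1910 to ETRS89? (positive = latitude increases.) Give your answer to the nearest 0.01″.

Δφ = -15.24″

1° of latitude = 111.3 km, so Δφ = -471.2 / 111300 = -0.0042336° = -15.241″.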